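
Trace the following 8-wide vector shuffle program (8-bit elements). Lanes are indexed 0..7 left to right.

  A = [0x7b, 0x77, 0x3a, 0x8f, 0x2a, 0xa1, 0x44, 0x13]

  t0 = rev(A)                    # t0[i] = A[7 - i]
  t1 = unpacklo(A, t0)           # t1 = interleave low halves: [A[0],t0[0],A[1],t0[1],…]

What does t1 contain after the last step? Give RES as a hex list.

RES = [ 0x7b  0x13  0x77  0x44  0x3a  0xa1  0x8f  0x2a ]

t0 = [0x13, 0x44, 0xa1, 0x2a, 0x8f, 0x3a, 0x77, 0x7b]
t1 = [0x7b, 0x13, 0x77, 0x44, 0x3a, 0xa1, 0x8f, 0x2a]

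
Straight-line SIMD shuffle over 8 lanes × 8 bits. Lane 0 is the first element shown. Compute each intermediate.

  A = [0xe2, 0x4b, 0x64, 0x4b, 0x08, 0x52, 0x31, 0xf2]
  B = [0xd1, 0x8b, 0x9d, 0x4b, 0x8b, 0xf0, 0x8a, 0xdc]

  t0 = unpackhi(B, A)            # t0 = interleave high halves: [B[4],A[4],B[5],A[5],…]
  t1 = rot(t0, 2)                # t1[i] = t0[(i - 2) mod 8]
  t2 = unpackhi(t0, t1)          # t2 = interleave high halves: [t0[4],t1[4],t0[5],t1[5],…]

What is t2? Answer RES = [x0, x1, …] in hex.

  t0: 8b 08 f0 52 8a 31 dc f2
  t1: dc f2 8b 08 f0 52 8a 31
  t2: 8a f0 31 52 dc 8a f2 31

RES = [ 0x8a  0xf0  0x31  0x52  0xdc  0x8a  0xf2  0x31 ]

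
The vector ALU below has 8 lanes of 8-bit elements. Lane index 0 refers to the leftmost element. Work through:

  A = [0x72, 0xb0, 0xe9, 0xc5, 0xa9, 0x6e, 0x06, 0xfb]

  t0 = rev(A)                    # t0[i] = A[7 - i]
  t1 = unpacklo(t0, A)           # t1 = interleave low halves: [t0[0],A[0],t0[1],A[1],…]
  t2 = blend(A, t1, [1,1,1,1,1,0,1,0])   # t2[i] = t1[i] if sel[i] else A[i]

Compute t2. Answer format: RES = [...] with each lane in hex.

RES = [ 0xfb  0x72  0x06  0xb0  0x6e  0x6e  0xa9  0xfb ]

→ t0 |fb|06|6e|a9|c5|e9|b0|72|
→ t1 |fb|72|06|b0|6e|e9|a9|c5|
→ t2 |fb|72|06|b0|6e|6e|a9|fb|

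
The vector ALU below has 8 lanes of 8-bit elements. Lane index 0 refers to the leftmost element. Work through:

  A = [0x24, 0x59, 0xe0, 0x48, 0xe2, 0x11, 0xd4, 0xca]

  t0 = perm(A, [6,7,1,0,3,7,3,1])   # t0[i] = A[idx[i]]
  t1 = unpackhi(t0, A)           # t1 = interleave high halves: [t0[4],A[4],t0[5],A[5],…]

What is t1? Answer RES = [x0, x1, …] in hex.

→ t0 |d4|ca|59|24|48|ca|48|59|
→ t1 |48|e2|ca|11|48|d4|59|ca|

RES = [ 0x48  0xe2  0xca  0x11  0x48  0xd4  0x59  0xca ]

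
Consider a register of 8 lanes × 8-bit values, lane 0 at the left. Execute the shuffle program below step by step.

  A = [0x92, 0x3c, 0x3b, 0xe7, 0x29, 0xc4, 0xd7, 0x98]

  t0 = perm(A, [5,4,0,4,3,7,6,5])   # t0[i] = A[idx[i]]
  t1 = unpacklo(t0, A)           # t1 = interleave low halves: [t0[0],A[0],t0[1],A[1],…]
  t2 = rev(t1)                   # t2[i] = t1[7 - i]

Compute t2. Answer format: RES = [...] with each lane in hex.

RES = [ 0xe7  0x29  0x3b  0x92  0x3c  0x29  0x92  0xc4 ]

t0 = [0xc4, 0x29, 0x92, 0x29, 0xe7, 0x98, 0xd7, 0xc4]
t1 = [0xc4, 0x92, 0x29, 0x3c, 0x92, 0x3b, 0x29, 0xe7]
t2 = [0xe7, 0x29, 0x3b, 0x92, 0x3c, 0x29, 0x92, 0xc4]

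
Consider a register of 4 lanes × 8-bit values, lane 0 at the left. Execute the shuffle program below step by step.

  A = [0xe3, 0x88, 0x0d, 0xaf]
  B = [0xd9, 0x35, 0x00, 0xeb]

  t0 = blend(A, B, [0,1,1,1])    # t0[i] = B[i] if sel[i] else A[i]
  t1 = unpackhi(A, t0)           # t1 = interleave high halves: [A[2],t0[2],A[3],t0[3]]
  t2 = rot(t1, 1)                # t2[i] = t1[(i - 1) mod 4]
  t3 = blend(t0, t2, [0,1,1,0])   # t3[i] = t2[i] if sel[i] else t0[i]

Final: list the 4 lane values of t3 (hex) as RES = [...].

RES = [0xe3, 0x0d, 0x00, 0xeb]

→ t0 |e3|35|00|eb|
→ t1 |0d|00|af|eb|
→ t2 |eb|0d|00|af|
→ t3 |e3|0d|00|eb|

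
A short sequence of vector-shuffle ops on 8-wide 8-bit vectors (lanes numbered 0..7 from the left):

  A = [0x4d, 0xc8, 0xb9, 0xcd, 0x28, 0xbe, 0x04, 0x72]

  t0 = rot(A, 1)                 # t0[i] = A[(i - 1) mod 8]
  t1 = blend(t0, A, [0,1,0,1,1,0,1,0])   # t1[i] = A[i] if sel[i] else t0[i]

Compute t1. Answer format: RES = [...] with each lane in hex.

RES = [0x72, 0xc8, 0xc8, 0xcd, 0x28, 0x28, 0x04, 0x04]

→ t0 |72|4d|c8|b9|cd|28|be|04|
→ t1 |72|c8|c8|cd|28|28|04|04|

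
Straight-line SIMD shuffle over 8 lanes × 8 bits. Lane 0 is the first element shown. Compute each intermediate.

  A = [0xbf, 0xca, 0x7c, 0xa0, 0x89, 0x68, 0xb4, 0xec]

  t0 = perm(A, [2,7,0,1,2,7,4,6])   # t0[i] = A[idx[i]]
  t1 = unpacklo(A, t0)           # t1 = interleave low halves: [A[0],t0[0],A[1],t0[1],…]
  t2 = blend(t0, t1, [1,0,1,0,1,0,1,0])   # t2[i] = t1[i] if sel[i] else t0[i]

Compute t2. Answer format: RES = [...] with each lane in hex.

  t0: 7c ec bf ca 7c ec 89 b4
  t1: bf 7c ca ec 7c bf a0 ca
  t2: bf ec ca ca 7c ec a0 b4

RES = [ 0xbf  0xec  0xca  0xca  0x7c  0xec  0xa0  0xb4 ]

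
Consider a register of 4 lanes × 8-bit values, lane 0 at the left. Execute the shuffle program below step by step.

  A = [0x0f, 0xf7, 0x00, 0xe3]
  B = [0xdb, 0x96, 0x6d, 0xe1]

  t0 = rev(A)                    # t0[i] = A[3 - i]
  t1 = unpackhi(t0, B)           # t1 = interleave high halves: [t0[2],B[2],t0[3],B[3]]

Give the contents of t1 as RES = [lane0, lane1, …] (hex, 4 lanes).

RES = [ 0xf7  0x6d  0x0f  0xe1 ]

→ t0 |e3|00|f7|0f|
→ t1 |f7|6d|0f|e1|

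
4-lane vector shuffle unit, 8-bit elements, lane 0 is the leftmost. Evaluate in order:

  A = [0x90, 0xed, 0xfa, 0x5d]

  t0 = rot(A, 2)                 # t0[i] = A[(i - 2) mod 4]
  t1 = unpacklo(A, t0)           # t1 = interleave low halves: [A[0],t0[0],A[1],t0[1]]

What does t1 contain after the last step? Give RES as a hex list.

t0 = [0xfa, 0x5d, 0x90, 0xed]
t1 = [0x90, 0xfa, 0xed, 0x5d]

RES = [ 0x90  0xfa  0xed  0x5d ]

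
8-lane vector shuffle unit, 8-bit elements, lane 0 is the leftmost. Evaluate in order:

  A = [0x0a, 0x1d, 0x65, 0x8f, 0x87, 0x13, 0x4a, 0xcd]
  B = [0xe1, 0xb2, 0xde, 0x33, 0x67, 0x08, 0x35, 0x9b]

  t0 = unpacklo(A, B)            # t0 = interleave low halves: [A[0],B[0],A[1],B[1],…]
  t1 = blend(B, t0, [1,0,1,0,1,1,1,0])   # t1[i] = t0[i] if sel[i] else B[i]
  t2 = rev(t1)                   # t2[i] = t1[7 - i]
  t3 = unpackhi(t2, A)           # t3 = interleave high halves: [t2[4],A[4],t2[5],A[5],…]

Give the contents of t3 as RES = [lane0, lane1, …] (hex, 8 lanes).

→ t0 |0a|e1|1d|b2|65|de|8f|33|
→ t1 |0a|b2|1d|33|65|de|8f|9b|
→ t2 |9b|8f|de|65|33|1d|b2|0a|
→ t3 |33|87|1d|13|b2|4a|0a|cd|

RES = [0x33, 0x87, 0x1d, 0x13, 0xb2, 0x4a, 0x0a, 0xcd]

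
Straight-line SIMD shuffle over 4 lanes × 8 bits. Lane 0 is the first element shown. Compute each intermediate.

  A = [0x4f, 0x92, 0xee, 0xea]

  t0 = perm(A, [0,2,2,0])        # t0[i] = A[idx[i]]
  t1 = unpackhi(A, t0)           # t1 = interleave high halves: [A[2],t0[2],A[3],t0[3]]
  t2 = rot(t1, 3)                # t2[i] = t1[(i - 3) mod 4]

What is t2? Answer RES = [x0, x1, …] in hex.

→ t0 |4f|ee|ee|4f|
→ t1 |ee|ee|ea|4f|
→ t2 |ee|ea|4f|ee|

RES = [ 0xee  0xea  0x4f  0xee ]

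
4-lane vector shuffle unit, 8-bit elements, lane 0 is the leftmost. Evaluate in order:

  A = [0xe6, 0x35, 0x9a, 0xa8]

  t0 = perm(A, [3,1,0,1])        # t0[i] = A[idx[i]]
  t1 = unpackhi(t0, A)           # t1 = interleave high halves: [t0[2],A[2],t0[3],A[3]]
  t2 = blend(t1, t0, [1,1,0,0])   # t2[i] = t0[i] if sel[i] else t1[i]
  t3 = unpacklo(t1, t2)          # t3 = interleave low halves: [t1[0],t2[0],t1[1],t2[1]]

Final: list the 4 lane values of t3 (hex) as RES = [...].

RES = [ 0xe6  0xa8  0x9a  0x35 ]

t0 = [0xa8, 0x35, 0xe6, 0x35]
t1 = [0xe6, 0x9a, 0x35, 0xa8]
t2 = [0xa8, 0x35, 0x35, 0xa8]
t3 = [0xe6, 0xa8, 0x9a, 0x35]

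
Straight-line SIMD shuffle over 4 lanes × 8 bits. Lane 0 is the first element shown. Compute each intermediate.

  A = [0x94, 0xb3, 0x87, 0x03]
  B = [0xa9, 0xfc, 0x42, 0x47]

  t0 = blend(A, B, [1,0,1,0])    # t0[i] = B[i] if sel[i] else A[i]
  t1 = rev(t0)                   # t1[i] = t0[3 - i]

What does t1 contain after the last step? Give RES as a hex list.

RES = [ 0x03  0x42  0xb3  0xa9 ]

→ t0 |a9|b3|42|03|
→ t1 |03|42|b3|a9|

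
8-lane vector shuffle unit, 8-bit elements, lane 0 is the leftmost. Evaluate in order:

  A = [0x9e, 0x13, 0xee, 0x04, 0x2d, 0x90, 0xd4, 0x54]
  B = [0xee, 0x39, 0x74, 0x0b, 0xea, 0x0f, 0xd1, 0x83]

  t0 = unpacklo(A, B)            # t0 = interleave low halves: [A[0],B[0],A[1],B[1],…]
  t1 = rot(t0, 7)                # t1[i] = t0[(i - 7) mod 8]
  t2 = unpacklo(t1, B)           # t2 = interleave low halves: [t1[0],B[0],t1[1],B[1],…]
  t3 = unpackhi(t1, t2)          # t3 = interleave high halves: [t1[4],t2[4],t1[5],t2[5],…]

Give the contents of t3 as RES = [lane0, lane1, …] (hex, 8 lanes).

t0 = [0x9e, 0xee, 0x13, 0x39, 0xee, 0x74, 0x04, 0x0b]
t1 = [0xee, 0x13, 0x39, 0xee, 0x74, 0x04, 0x0b, 0x9e]
t2 = [0xee, 0xee, 0x13, 0x39, 0x39, 0x74, 0xee, 0x0b]
t3 = [0x74, 0x39, 0x04, 0x74, 0x0b, 0xee, 0x9e, 0x0b]

RES = [ 0x74  0x39  0x04  0x74  0x0b  0xee  0x9e  0x0b ]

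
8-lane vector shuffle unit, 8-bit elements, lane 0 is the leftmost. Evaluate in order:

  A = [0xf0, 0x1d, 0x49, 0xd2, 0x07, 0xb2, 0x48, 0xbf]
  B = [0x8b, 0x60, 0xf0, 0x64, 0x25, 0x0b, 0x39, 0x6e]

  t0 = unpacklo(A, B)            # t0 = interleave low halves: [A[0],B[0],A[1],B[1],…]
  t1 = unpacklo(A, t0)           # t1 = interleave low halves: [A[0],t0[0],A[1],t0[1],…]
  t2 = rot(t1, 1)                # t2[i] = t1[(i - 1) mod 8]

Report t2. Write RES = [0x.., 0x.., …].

RES = [0x60, 0xf0, 0xf0, 0x1d, 0x8b, 0x49, 0x1d, 0xd2]

→ t0 |f0|8b|1d|60|49|f0|d2|64|
→ t1 |f0|f0|1d|8b|49|1d|d2|60|
→ t2 |60|f0|f0|1d|8b|49|1d|d2|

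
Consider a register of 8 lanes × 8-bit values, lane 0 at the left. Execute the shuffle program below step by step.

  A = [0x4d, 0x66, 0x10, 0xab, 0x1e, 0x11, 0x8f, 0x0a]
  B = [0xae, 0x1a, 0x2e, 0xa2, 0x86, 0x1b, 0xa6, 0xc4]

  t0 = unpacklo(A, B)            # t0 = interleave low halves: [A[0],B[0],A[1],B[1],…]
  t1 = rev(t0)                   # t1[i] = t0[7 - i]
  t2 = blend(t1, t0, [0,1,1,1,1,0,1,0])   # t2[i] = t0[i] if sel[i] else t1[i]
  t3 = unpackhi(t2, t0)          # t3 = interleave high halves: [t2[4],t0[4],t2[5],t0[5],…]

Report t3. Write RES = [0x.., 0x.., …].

RES = [ 0x10  0x10  0x66  0x2e  0xab  0xab  0x4d  0xa2 ]

  t0: 4d ae 66 1a 10 2e ab a2
  t1: a2 ab 2e 10 1a 66 ae 4d
  t2: a2 ae 66 1a 10 66 ab 4d
  t3: 10 10 66 2e ab ab 4d a2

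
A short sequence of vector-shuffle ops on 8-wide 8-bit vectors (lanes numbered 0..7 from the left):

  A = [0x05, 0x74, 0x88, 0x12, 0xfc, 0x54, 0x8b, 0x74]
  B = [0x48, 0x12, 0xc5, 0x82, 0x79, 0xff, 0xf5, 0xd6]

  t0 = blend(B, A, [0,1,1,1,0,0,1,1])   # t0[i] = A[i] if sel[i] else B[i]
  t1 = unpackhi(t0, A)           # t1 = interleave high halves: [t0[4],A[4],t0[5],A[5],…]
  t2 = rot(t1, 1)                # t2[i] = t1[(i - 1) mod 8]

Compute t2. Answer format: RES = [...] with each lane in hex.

RES = [ 0x74  0x79  0xfc  0xff  0x54  0x8b  0x8b  0x74 ]

  t0: 48 74 88 12 79 ff 8b 74
  t1: 79 fc ff 54 8b 8b 74 74
  t2: 74 79 fc ff 54 8b 8b 74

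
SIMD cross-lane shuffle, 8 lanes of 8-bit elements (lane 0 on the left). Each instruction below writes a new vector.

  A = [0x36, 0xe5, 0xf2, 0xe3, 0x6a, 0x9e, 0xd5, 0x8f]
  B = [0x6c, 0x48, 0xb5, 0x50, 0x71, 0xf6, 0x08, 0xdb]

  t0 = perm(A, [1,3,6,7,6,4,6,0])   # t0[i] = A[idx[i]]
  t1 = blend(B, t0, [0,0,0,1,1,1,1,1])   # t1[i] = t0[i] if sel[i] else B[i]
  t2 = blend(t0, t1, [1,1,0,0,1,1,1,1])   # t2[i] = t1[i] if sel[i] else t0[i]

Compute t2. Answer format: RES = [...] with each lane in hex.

  t0: e5 e3 d5 8f d5 6a d5 36
  t1: 6c 48 b5 8f d5 6a d5 36
  t2: 6c 48 d5 8f d5 6a d5 36

RES = [ 0x6c  0x48  0xd5  0x8f  0xd5  0x6a  0xd5  0x36 ]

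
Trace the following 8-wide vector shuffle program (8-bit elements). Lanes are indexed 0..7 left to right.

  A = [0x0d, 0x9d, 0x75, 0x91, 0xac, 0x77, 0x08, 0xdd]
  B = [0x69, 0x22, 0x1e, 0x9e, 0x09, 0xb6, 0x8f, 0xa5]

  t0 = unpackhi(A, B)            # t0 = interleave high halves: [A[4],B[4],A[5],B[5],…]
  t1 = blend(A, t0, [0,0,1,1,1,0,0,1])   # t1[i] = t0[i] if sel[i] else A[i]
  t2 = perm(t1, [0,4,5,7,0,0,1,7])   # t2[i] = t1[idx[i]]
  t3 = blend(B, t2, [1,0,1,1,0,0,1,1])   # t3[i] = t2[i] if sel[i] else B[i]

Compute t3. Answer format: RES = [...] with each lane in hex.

t0 = [0xac, 0x09, 0x77, 0xb6, 0x08, 0x8f, 0xdd, 0xa5]
t1 = [0x0d, 0x9d, 0x77, 0xb6, 0x08, 0x77, 0x08, 0xa5]
t2 = [0x0d, 0x08, 0x77, 0xa5, 0x0d, 0x0d, 0x9d, 0xa5]
t3 = [0x0d, 0x22, 0x77, 0xa5, 0x09, 0xb6, 0x9d, 0xa5]

RES = [0x0d, 0x22, 0x77, 0xa5, 0x09, 0xb6, 0x9d, 0xa5]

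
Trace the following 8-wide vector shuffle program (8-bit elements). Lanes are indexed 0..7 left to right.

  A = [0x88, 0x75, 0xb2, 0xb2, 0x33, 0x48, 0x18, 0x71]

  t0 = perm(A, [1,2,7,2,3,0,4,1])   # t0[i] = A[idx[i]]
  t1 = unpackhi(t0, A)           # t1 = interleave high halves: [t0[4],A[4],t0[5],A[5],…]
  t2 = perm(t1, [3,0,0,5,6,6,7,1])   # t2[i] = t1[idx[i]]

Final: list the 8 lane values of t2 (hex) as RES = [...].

  t0: 75 b2 71 b2 b2 88 33 75
  t1: b2 33 88 48 33 18 75 71
  t2: 48 b2 b2 18 75 75 71 33

RES = [ 0x48  0xb2  0xb2  0x18  0x75  0x75  0x71  0x33 ]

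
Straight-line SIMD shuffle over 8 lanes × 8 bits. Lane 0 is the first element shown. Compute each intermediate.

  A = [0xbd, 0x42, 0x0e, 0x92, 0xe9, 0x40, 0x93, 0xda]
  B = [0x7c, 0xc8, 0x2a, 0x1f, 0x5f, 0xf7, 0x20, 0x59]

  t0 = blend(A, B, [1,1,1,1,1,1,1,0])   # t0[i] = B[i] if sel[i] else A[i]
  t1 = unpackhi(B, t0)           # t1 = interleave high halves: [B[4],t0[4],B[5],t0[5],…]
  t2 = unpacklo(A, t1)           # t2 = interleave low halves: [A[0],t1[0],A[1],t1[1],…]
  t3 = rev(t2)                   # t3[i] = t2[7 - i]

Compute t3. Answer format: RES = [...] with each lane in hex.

RES = [0xf7, 0x92, 0xf7, 0x0e, 0x5f, 0x42, 0x5f, 0xbd]

→ t0 |7c|c8|2a|1f|5f|f7|20|da|
→ t1 |5f|5f|f7|f7|20|20|59|da|
→ t2 |bd|5f|42|5f|0e|f7|92|f7|
→ t3 |f7|92|f7|0e|5f|42|5f|bd|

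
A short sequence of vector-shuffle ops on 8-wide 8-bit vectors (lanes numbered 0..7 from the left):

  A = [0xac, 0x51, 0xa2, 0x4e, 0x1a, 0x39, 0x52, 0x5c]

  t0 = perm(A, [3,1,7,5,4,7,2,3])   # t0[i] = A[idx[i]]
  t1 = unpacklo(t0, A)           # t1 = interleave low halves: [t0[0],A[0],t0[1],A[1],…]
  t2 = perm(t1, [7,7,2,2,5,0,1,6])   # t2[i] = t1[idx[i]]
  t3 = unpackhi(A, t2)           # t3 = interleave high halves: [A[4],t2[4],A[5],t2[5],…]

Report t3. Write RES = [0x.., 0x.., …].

→ t0 |4e|51|5c|39|1a|5c|a2|4e|
→ t1 |4e|ac|51|51|5c|a2|39|4e|
→ t2 |4e|4e|51|51|a2|4e|ac|39|
→ t3 |1a|a2|39|4e|52|ac|5c|39|

RES = [0x1a, 0xa2, 0x39, 0x4e, 0x52, 0xac, 0x5c, 0x39]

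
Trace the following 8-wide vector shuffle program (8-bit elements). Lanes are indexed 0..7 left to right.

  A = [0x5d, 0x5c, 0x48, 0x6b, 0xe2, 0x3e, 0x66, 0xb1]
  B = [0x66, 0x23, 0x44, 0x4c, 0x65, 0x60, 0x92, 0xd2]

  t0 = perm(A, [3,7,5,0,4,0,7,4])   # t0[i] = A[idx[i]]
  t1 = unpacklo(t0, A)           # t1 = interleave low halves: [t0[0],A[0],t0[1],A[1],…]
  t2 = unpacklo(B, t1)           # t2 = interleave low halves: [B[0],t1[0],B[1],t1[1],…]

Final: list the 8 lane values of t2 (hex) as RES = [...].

t0 = [0x6b, 0xb1, 0x3e, 0x5d, 0xe2, 0x5d, 0xb1, 0xe2]
t1 = [0x6b, 0x5d, 0xb1, 0x5c, 0x3e, 0x48, 0x5d, 0x6b]
t2 = [0x66, 0x6b, 0x23, 0x5d, 0x44, 0xb1, 0x4c, 0x5c]

RES = [0x66, 0x6b, 0x23, 0x5d, 0x44, 0xb1, 0x4c, 0x5c]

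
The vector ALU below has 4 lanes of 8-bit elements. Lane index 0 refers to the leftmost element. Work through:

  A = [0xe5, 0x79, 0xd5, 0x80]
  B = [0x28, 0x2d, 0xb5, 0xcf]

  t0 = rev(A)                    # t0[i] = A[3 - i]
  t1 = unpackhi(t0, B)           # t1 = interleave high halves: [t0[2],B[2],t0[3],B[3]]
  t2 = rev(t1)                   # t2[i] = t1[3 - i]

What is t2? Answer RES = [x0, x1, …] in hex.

  t0: 80 d5 79 e5
  t1: 79 b5 e5 cf
  t2: cf e5 b5 79

RES = [0xcf, 0xe5, 0xb5, 0x79]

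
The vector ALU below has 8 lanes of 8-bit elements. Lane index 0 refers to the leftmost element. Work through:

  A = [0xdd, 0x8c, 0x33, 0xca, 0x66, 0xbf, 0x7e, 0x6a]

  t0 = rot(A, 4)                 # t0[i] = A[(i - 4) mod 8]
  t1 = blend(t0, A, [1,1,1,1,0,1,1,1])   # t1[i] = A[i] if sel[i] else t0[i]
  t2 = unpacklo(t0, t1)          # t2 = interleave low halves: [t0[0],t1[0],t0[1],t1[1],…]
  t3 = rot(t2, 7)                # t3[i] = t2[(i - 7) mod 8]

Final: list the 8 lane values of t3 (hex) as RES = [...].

  t0: 66 bf 7e 6a dd 8c 33 ca
  t1: dd 8c 33 ca dd bf 7e 6a
  t2: 66 dd bf 8c 7e 33 6a ca
  t3: dd bf 8c 7e 33 6a ca 66

RES = [0xdd, 0xbf, 0x8c, 0x7e, 0x33, 0x6a, 0xca, 0x66]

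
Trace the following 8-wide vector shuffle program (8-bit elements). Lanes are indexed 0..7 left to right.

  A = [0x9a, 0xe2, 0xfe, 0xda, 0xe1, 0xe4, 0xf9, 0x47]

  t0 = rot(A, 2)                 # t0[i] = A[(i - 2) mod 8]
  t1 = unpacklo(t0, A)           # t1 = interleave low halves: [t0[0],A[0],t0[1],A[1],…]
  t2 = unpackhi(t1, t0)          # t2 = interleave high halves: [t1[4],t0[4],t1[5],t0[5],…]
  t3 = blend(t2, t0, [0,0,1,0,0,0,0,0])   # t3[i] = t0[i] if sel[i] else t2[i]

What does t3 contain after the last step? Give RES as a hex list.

→ t0 |f9|47|9a|e2|fe|da|e1|e4|
→ t1 |f9|9a|47|e2|9a|fe|e2|da|
→ t2 |9a|fe|fe|da|e2|e1|da|e4|
→ t3 |9a|fe|9a|da|e2|e1|da|e4|

RES = [ 0x9a  0xfe  0x9a  0xda  0xe2  0xe1  0xda  0xe4 ]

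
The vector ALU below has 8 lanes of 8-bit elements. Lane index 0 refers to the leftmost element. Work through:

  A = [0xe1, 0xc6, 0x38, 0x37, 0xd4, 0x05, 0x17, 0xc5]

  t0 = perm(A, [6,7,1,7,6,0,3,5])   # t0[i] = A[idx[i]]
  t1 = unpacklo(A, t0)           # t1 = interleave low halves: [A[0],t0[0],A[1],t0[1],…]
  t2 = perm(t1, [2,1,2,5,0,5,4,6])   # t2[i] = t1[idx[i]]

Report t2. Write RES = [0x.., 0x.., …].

→ t0 |17|c5|c6|c5|17|e1|37|05|
→ t1 |e1|17|c6|c5|38|c6|37|c5|
→ t2 |c6|17|c6|c6|e1|c6|38|37|

RES = [ 0xc6  0x17  0xc6  0xc6  0xe1  0xc6  0x38  0x37 ]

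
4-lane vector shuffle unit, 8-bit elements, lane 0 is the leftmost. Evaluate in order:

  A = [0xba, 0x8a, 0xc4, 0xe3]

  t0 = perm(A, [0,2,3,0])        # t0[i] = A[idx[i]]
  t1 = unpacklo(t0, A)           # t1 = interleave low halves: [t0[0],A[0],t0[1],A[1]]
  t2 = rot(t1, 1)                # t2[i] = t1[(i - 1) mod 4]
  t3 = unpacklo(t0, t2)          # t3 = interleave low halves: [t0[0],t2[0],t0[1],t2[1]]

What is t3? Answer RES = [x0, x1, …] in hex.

t0 = [0xba, 0xc4, 0xe3, 0xba]
t1 = [0xba, 0xba, 0xc4, 0x8a]
t2 = [0x8a, 0xba, 0xba, 0xc4]
t3 = [0xba, 0x8a, 0xc4, 0xba]

RES = [ 0xba  0x8a  0xc4  0xba ]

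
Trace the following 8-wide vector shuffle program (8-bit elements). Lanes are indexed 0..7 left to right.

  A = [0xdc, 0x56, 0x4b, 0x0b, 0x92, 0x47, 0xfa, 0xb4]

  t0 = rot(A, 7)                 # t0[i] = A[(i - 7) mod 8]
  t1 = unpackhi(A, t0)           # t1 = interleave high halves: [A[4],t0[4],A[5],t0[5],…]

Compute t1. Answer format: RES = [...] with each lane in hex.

RES = [0x92, 0x47, 0x47, 0xfa, 0xfa, 0xb4, 0xb4, 0xdc]

→ t0 |56|4b|0b|92|47|fa|b4|dc|
→ t1 |92|47|47|fa|fa|b4|b4|dc|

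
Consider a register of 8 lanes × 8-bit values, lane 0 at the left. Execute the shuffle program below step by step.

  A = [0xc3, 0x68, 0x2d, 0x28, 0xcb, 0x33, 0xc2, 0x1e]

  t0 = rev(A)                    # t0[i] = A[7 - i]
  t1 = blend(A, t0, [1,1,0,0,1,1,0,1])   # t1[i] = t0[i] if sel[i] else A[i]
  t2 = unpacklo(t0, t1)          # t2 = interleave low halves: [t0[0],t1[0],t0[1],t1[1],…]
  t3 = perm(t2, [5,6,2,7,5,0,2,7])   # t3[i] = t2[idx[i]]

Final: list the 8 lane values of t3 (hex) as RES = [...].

RES = [ 0x2d  0xcb  0xc2  0x28  0x2d  0x1e  0xc2  0x28 ]

  t0: 1e c2 33 cb 28 2d 68 c3
  t1: 1e c2 2d 28 28 2d c2 c3
  t2: 1e 1e c2 c2 33 2d cb 28
  t3: 2d cb c2 28 2d 1e c2 28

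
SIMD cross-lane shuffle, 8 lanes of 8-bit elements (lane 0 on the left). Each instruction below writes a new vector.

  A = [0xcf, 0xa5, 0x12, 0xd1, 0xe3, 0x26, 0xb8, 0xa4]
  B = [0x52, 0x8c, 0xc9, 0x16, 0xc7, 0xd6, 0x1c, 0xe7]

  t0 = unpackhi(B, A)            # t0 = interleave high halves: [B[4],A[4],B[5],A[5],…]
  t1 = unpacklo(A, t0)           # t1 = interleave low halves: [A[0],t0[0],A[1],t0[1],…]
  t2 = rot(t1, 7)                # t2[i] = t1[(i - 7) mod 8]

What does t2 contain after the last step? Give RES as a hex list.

RES = [ 0xc7  0xa5  0xe3  0x12  0xd6  0xd1  0x26  0xcf ]

  t0: c7 e3 d6 26 1c b8 e7 a4
  t1: cf c7 a5 e3 12 d6 d1 26
  t2: c7 a5 e3 12 d6 d1 26 cf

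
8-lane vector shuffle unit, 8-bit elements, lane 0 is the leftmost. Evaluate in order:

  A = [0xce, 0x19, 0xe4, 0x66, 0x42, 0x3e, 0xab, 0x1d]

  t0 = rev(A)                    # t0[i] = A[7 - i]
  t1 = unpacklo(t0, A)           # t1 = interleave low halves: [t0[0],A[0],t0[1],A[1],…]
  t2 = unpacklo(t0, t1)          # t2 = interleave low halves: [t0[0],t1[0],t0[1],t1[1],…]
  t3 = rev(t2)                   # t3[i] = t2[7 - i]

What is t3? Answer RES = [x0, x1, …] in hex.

→ t0 |1d|ab|3e|42|66|e4|19|ce|
→ t1 |1d|ce|ab|19|3e|e4|42|66|
→ t2 |1d|1d|ab|ce|3e|ab|42|19|
→ t3 |19|42|ab|3e|ce|ab|1d|1d|

RES = [0x19, 0x42, 0xab, 0x3e, 0xce, 0xab, 0x1d, 0x1d]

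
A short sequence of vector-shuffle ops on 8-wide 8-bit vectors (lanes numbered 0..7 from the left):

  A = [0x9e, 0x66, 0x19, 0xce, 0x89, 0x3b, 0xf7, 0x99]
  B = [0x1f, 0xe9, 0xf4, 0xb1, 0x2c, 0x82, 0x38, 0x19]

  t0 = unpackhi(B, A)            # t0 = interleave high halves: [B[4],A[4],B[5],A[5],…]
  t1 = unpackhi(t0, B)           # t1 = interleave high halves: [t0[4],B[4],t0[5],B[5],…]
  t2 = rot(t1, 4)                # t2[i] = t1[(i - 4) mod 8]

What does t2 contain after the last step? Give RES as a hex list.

  t0: 2c 89 82 3b 38 f7 19 99
  t1: 38 2c f7 82 19 38 99 19
  t2: 19 38 99 19 38 2c f7 82

RES = [0x19, 0x38, 0x99, 0x19, 0x38, 0x2c, 0xf7, 0x82]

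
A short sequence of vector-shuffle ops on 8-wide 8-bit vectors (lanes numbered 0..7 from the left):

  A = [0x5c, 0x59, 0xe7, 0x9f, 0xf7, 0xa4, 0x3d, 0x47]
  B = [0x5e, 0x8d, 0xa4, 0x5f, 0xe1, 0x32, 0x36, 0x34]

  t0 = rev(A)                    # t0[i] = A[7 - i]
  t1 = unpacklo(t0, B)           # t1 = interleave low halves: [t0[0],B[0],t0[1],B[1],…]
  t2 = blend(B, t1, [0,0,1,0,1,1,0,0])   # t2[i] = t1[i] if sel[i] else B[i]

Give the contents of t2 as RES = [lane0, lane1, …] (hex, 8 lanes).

→ t0 |47|3d|a4|f7|9f|e7|59|5c|
→ t1 |47|5e|3d|8d|a4|a4|f7|5f|
→ t2 |5e|8d|3d|5f|a4|a4|36|34|

RES = [0x5e, 0x8d, 0x3d, 0x5f, 0xa4, 0xa4, 0x36, 0x34]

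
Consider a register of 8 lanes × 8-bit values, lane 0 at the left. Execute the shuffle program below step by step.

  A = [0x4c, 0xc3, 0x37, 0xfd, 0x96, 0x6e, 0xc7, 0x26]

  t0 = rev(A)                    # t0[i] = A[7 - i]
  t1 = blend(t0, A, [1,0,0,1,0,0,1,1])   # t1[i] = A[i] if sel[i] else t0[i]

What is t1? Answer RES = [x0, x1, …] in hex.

  t0: 26 c7 6e 96 fd 37 c3 4c
  t1: 4c c7 6e fd fd 37 c7 26

RES = [ 0x4c  0xc7  0x6e  0xfd  0xfd  0x37  0xc7  0x26 ]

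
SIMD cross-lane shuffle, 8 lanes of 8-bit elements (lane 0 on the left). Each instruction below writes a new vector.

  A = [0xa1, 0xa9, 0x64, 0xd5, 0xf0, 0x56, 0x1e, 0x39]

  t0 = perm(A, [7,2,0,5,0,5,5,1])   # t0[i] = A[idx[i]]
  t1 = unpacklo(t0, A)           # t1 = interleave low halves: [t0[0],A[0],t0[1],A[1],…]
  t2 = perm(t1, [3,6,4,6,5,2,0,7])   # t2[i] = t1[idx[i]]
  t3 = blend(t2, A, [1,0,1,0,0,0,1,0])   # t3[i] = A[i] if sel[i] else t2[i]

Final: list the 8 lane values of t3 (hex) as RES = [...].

RES = [0xa1, 0x56, 0x64, 0x56, 0x64, 0x64, 0x1e, 0xd5]

t0 = [0x39, 0x64, 0xa1, 0x56, 0xa1, 0x56, 0x56, 0xa9]
t1 = [0x39, 0xa1, 0x64, 0xa9, 0xa1, 0x64, 0x56, 0xd5]
t2 = [0xa9, 0x56, 0xa1, 0x56, 0x64, 0x64, 0x39, 0xd5]
t3 = [0xa1, 0x56, 0x64, 0x56, 0x64, 0x64, 0x1e, 0xd5]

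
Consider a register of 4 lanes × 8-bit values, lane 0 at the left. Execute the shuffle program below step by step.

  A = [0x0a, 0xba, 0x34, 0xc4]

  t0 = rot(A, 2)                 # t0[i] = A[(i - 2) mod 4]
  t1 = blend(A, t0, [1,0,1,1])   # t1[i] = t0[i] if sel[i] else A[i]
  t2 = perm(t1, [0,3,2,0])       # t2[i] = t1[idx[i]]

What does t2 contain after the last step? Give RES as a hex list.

RES = [0x34, 0xba, 0x0a, 0x34]

→ t0 |34|c4|0a|ba|
→ t1 |34|ba|0a|ba|
→ t2 |34|ba|0a|34|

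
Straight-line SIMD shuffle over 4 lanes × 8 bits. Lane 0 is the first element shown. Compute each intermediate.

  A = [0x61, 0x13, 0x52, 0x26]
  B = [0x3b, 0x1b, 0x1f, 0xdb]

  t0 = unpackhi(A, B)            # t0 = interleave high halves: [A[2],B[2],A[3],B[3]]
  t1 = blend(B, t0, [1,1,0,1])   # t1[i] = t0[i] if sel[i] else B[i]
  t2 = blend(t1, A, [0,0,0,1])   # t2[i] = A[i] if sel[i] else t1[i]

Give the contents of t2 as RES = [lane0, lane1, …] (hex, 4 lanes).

RES = [0x52, 0x1f, 0x1f, 0x26]

→ t0 |52|1f|26|db|
→ t1 |52|1f|1f|db|
→ t2 |52|1f|1f|26|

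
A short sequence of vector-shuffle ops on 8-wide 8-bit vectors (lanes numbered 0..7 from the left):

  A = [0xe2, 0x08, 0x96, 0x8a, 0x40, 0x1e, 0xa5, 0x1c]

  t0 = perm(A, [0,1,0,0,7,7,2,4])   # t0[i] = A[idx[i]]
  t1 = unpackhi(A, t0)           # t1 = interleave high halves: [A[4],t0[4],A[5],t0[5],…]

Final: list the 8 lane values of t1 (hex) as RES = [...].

RES = [ 0x40  0x1c  0x1e  0x1c  0xa5  0x96  0x1c  0x40 ]

→ t0 |e2|08|e2|e2|1c|1c|96|40|
→ t1 |40|1c|1e|1c|a5|96|1c|40|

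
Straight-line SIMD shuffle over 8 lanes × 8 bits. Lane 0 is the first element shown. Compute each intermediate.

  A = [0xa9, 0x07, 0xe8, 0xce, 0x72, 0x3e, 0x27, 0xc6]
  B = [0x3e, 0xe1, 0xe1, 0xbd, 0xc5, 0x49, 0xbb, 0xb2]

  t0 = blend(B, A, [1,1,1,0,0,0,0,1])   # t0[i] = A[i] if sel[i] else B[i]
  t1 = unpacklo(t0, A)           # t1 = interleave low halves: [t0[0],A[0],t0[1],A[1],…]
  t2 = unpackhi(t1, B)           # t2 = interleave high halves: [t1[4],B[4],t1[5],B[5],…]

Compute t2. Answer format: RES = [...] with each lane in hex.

RES = [0xe8, 0xc5, 0xe8, 0x49, 0xbd, 0xbb, 0xce, 0xb2]

  t0: a9 07 e8 bd c5 49 bb c6
  t1: a9 a9 07 07 e8 e8 bd ce
  t2: e8 c5 e8 49 bd bb ce b2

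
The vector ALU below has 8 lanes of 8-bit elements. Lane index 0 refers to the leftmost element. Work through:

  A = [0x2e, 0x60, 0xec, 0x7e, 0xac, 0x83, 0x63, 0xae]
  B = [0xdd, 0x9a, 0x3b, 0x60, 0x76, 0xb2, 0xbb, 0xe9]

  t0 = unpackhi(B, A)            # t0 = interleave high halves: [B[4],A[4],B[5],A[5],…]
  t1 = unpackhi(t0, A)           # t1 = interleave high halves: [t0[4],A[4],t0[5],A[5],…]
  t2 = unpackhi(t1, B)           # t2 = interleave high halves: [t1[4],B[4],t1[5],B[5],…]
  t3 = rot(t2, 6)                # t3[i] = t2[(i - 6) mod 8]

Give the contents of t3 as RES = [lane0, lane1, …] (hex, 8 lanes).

  t0: 76 ac b2 83 bb 63 e9 ae
  t1: bb ac 63 83 e9 63 ae ae
  t2: e9 76 63 b2 ae bb ae e9
  t3: 63 b2 ae bb ae e9 e9 76

RES = [0x63, 0xb2, 0xae, 0xbb, 0xae, 0xe9, 0xe9, 0x76]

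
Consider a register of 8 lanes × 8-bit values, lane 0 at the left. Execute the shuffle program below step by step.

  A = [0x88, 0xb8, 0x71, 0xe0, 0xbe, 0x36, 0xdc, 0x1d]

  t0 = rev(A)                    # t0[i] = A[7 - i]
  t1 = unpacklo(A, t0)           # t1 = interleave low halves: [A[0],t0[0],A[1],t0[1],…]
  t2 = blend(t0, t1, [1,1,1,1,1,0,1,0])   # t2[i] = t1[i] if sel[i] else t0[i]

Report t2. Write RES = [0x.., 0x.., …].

RES = [0x88, 0x1d, 0xb8, 0xdc, 0x71, 0x71, 0xe0, 0x88]

→ t0 |1d|dc|36|be|e0|71|b8|88|
→ t1 |88|1d|b8|dc|71|36|e0|be|
→ t2 |88|1d|b8|dc|71|71|e0|88|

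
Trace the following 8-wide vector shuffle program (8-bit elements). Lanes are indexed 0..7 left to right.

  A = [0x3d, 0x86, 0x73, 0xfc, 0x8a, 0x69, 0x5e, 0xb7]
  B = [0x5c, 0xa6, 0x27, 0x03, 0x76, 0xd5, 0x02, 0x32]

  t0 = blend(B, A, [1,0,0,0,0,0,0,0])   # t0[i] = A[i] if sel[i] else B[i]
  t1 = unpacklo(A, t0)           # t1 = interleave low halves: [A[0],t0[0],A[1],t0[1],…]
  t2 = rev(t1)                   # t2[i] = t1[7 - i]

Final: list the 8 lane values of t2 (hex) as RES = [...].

→ t0 |3d|a6|27|03|76|d5|02|32|
→ t1 |3d|3d|86|a6|73|27|fc|03|
→ t2 |03|fc|27|73|a6|86|3d|3d|

RES = [ 0x03  0xfc  0x27  0x73  0xa6  0x86  0x3d  0x3d ]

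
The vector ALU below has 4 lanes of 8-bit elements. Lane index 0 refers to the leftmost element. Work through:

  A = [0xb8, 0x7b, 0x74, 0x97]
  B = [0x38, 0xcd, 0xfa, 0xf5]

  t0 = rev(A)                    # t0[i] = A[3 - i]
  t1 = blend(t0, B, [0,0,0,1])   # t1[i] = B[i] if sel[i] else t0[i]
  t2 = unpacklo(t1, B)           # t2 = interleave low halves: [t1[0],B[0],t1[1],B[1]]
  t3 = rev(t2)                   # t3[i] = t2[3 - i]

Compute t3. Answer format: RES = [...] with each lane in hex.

t0 = [0x97, 0x74, 0x7b, 0xb8]
t1 = [0x97, 0x74, 0x7b, 0xf5]
t2 = [0x97, 0x38, 0x74, 0xcd]
t3 = [0xcd, 0x74, 0x38, 0x97]

RES = [0xcd, 0x74, 0x38, 0x97]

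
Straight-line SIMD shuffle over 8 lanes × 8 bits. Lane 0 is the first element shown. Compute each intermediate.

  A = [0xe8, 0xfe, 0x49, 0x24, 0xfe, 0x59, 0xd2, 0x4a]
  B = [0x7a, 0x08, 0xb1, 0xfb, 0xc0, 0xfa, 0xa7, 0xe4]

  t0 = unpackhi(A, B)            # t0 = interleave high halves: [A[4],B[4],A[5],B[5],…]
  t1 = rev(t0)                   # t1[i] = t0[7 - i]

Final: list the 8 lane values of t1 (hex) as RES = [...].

→ t0 |fe|c0|59|fa|d2|a7|4a|e4|
→ t1 |e4|4a|a7|d2|fa|59|c0|fe|

RES = [0xe4, 0x4a, 0xa7, 0xd2, 0xfa, 0x59, 0xc0, 0xfe]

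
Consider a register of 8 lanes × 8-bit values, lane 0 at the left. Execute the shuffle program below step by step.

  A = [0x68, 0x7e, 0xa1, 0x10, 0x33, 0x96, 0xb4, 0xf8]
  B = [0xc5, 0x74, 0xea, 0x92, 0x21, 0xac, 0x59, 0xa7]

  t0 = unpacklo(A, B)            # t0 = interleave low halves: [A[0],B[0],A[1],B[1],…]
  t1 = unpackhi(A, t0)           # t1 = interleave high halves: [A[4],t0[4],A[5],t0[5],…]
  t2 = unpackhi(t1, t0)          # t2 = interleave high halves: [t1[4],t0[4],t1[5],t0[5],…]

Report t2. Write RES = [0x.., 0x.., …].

→ t0 |68|c5|7e|74|a1|ea|10|92|
→ t1 |33|a1|96|ea|b4|10|f8|92|
→ t2 |b4|a1|10|ea|f8|10|92|92|

RES = [0xb4, 0xa1, 0x10, 0xea, 0xf8, 0x10, 0x92, 0x92]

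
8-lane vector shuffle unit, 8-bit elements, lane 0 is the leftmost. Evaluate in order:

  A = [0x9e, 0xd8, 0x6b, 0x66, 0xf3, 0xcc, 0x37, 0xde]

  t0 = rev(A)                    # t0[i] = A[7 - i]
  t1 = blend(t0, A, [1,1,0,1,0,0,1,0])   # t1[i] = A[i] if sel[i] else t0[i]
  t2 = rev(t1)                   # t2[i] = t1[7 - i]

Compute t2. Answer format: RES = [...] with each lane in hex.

→ t0 |de|37|cc|f3|66|6b|d8|9e|
→ t1 |9e|d8|cc|66|66|6b|37|9e|
→ t2 |9e|37|6b|66|66|cc|d8|9e|

RES = [ 0x9e  0x37  0x6b  0x66  0x66  0xcc  0xd8  0x9e ]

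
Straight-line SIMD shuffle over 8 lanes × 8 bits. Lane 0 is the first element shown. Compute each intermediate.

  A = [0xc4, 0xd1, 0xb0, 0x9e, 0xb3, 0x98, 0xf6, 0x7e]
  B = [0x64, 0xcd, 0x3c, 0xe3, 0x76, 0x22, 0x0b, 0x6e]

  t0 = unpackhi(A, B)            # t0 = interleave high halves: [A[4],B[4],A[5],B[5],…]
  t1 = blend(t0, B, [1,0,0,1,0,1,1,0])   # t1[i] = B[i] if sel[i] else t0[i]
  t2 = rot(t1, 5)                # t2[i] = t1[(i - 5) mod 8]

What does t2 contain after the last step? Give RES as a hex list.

RES = [0xe3, 0xf6, 0x22, 0x0b, 0x6e, 0x64, 0x76, 0x98]

→ t0 |b3|76|98|22|f6|0b|7e|6e|
→ t1 |64|76|98|e3|f6|22|0b|6e|
→ t2 |e3|f6|22|0b|6e|64|76|98|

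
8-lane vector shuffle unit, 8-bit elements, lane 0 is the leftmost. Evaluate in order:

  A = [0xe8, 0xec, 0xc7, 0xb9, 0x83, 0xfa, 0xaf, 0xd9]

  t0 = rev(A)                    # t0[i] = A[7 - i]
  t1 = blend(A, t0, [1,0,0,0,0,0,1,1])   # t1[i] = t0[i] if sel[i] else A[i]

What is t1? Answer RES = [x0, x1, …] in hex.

RES = [ 0xd9  0xec  0xc7  0xb9  0x83  0xfa  0xec  0xe8 ]

→ t0 |d9|af|fa|83|b9|c7|ec|e8|
→ t1 |d9|ec|c7|b9|83|fa|ec|e8|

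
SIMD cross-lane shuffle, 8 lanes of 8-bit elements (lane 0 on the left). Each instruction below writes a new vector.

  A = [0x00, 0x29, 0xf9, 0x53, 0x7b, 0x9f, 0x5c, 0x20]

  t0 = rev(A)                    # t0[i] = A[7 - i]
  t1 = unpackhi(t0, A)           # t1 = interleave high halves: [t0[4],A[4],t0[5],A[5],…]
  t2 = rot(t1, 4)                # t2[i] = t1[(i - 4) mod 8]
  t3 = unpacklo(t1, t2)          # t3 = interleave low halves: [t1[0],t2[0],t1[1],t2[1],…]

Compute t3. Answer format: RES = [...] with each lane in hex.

t0 = [0x20, 0x5c, 0x9f, 0x7b, 0x53, 0xf9, 0x29, 0x00]
t1 = [0x53, 0x7b, 0xf9, 0x9f, 0x29, 0x5c, 0x00, 0x20]
t2 = [0x29, 0x5c, 0x00, 0x20, 0x53, 0x7b, 0xf9, 0x9f]
t3 = [0x53, 0x29, 0x7b, 0x5c, 0xf9, 0x00, 0x9f, 0x20]

RES = [ 0x53  0x29  0x7b  0x5c  0xf9  0x00  0x9f  0x20 ]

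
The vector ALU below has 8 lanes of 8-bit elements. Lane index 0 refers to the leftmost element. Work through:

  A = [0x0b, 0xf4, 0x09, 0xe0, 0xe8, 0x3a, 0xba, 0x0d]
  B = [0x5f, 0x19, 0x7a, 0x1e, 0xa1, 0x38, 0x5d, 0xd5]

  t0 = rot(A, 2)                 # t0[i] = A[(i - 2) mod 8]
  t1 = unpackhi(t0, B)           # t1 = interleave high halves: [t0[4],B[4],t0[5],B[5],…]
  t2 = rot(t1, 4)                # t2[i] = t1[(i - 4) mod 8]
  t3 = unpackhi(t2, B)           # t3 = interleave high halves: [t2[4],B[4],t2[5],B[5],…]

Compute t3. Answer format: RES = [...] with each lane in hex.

RES = [ 0x09  0xa1  0xa1  0x38  0xe0  0x5d  0x38  0xd5 ]

  t0: ba 0d 0b f4 09 e0 e8 3a
  t1: 09 a1 e0 38 e8 5d 3a d5
  t2: e8 5d 3a d5 09 a1 e0 38
  t3: 09 a1 a1 38 e0 5d 38 d5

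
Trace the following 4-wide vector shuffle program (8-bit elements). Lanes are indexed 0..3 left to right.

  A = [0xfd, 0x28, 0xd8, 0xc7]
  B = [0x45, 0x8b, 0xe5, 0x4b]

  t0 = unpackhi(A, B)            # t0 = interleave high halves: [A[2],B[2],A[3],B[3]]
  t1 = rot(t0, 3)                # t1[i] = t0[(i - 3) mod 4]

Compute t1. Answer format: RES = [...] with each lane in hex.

RES = [ 0xe5  0xc7  0x4b  0xd8 ]

  t0: d8 e5 c7 4b
  t1: e5 c7 4b d8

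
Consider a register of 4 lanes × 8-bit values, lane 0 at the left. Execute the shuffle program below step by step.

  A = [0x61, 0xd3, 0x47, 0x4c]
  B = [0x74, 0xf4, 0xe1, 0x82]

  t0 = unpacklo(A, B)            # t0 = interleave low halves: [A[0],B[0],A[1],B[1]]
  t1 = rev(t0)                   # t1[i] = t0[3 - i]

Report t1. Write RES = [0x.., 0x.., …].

RES = [0xf4, 0xd3, 0x74, 0x61]

t0 = [0x61, 0x74, 0xd3, 0xf4]
t1 = [0xf4, 0xd3, 0x74, 0x61]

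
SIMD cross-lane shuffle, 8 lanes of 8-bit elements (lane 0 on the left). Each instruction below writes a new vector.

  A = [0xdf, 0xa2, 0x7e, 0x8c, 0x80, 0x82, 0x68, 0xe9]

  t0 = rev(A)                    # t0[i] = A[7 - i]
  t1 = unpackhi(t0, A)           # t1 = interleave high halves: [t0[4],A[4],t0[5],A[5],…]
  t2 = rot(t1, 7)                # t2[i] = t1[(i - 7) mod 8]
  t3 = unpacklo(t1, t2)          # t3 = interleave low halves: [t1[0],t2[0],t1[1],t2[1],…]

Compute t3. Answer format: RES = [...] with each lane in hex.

t0 = [0xe9, 0x68, 0x82, 0x80, 0x8c, 0x7e, 0xa2, 0xdf]
t1 = [0x8c, 0x80, 0x7e, 0x82, 0xa2, 0x68, 0xdf, 0xe9]
t2 = [0x80, 0x7e, 0x82, 0xa2, 0x68, 0xdf, 0xe9, 0x8c]
t3 = [0x8c, 0x80, 0x80, 0x7e, 0x7e, 0x82, 0x82, 0xa2]

RES = [ 0x8c  0x80  0x80  0x7e  0x7e  0x82  0x82  0xa2 ]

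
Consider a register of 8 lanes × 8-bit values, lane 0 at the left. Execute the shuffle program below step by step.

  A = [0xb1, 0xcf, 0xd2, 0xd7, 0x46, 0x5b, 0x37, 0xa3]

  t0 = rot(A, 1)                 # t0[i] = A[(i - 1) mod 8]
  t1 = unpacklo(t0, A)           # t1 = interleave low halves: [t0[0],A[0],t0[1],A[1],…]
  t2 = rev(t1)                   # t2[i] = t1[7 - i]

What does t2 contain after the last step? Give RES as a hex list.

  t0: a3 b1 cf d2 d7 46 5b 37
  t1: a3 b1 b1 cf cf d2 d2 d7
  t2: d7 d2 d2 cf cf b1 b1 a3

RES = [0xd7, 0xd2, 0xd2, 0xcf, 0xcf, 0xb1, 0xb1, 0xa3]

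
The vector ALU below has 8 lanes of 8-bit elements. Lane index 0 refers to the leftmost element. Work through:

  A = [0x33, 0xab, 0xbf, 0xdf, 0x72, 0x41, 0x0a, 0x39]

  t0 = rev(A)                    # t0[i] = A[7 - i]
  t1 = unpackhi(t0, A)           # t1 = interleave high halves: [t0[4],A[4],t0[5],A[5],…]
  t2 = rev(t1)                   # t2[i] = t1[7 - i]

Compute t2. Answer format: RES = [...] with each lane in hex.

RES = [0x39, 0x33, 0x0a, 0xab, 0x41, 0xbf, 0x72, 0xdf]

  t0: 39 0a 41 72 df bf ab 33
  t1: df 72 bf 41 ab 0a 33 39
  t2: 39 33 0a ab 41 bf 72 df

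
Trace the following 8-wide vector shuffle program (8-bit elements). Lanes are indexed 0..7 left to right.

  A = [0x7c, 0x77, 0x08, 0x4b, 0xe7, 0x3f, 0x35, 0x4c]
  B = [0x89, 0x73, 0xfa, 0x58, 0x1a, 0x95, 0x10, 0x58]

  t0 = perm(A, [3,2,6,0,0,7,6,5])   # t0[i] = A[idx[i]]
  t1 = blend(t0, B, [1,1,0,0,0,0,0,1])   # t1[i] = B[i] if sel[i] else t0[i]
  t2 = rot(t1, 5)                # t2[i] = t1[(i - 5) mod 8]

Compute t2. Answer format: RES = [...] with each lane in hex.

→ t0 |4b|08|35|7c|7c|4c|35|3f|
→ t1 |89|73|35|7c|7c|4c|35|58|
→ t2 |7c|7c|4c|35|58|89|73|35|

RES = [0x7c, 0x7c, 0x4c, 0x35, 0x58, 0x89, 0x73, 0x35]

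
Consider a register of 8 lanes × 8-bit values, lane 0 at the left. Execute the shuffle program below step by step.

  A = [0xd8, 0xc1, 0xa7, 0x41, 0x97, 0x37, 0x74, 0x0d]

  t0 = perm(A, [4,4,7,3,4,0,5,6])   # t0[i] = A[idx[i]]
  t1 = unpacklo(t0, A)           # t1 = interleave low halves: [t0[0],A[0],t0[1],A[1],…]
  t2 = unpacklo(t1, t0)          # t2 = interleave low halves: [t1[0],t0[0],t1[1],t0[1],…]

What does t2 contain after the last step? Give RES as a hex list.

RES = [ 0x97  0x97  0xd8  0x97  0x97  0x0d  0xc1  0x41 ]

→ t0 |97|97|0d|41|97|d8|37|74|
→ t1 |97|d8|97|c1|0d|a7|41|41|
→ t2 |97|97|d8|97|97|0d|c1|41|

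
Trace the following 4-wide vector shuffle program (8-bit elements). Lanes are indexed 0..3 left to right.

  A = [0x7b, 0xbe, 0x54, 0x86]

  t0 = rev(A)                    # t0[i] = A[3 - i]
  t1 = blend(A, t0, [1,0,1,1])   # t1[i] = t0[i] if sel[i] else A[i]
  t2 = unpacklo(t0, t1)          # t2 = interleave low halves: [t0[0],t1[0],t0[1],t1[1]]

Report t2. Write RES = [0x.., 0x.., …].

RES = [ 0x86  0x86  0x54  0xbe ]

t0 = [0x86, 0x54, 0xbe, 0x7b]
t1 = [0x86, 0xbe, 0xbe, 0x7b]
t2 = [0x86, 0x86, 0x54, 0xbe]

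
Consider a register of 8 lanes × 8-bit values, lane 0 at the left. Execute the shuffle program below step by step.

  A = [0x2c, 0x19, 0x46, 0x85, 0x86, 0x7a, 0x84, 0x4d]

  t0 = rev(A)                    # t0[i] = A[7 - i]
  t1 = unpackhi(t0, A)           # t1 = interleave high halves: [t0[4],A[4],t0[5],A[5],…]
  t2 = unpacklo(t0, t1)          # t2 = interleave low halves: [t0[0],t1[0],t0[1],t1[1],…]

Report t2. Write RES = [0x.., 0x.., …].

RES = [0x4d, 0x85, 0x84, 0x86, 0x7a, 0x46, 0x86, 0x7a]

→ t0 |4d|84|7a|86|85|46|19|2c|
→ t1 |85|86|46|7a|19|84|2c|4d|
→ t2 |4d|85|84|86|7a|46|86|7a|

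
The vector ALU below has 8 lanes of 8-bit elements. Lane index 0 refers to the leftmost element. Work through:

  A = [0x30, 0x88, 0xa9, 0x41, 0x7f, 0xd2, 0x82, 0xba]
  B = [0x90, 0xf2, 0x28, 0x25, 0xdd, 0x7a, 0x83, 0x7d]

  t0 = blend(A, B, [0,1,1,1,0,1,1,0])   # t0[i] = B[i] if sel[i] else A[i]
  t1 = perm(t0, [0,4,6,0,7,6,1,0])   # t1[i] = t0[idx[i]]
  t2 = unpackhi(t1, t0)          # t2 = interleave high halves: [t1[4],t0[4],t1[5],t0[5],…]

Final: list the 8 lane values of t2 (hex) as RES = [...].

RES = [0xba, 0x7f, 0x83, 0x7a, 0xf2, 0x83, 0x30, 0xba]

  t0: 30 f2 28 25 7f 7a 83 ba
  t1: 30 7f 83 30 ba 83 f2 30
  t2: ba 7f 83 7a f2 83 30 ba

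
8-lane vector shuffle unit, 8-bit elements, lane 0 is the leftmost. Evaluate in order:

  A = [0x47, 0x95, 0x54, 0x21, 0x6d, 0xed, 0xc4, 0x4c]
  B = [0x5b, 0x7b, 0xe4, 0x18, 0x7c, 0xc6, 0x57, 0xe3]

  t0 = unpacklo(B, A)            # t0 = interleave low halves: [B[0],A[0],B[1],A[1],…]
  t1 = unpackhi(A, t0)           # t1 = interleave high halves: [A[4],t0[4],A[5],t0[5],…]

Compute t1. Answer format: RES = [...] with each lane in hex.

→ t0 |5b|47|7b|95|e4|54|18|21|
→ t1 |6d|e4|ed|54|c4|18|4c|21|

RES = [0x6d, 0xe4, 0xed, 0x54, 0xc4, 0x18, 0x4c, 0x21]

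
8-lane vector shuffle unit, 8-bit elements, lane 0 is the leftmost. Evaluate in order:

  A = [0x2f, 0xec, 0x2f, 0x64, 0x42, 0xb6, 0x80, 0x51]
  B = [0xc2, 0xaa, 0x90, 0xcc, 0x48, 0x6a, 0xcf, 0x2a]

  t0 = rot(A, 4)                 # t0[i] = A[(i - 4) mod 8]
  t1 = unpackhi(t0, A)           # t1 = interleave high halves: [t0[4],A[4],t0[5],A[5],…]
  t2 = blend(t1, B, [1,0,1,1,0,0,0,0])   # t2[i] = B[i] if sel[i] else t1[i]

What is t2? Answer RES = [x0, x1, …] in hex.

→ t0 |42|b6|80|51|2f|ec|2f|64|
→ t1 |2f|42|ec|b6|2f|80|64|51|
→ t2 |c2|42|90|cc|2f|80|64|51|

RES = [0xc2, 0x42, 0x90, 0xcc, 0x2f, 0x80, 0x64, 0x51]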